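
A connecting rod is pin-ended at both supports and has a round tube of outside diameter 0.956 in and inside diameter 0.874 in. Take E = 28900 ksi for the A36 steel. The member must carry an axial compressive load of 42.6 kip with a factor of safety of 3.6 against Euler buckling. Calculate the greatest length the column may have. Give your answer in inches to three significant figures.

L_max ≈ 4.79 in

d_o = 0.956 in, d_i = 0.874 in
I = π(d_o⁴ − d_i⁴)/64 = π(0.956⁴ − 0.8740⁴)/64 = 1.236×10^-2 in⁴
Required critical load P_cr = n·P = 3.6 × 42.6 = 153.4 kip = 1.534×10^5 lb
From P_cr = π²EI/(K·L)²:  L = (1/K)·√(π²EI/P_cr) = (1/1)·√(π²×2.89×10^7×1.236×10^-2/1.534×10^5)
L = 4.79 in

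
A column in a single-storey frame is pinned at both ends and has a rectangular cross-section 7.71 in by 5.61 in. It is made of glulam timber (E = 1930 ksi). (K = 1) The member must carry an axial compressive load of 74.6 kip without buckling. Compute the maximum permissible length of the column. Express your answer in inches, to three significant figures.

Buckling occurs about the weak axis: I_min = h·b³/12 with b = 5.61 in (the shorter side).
I_min = 7.71×5.61³/12 = 113.4 in⁴
At the buckling limit P_cr = P = 7.460×10^4 lb
From P_cr = π²EI/(K·L)²:  L = (1/K)·√(π²EI/P_cr) = (1/1)·√(π²×1.93×10^6×113.4/7.460×10^4)
L = 170 in

L_max ≈ 170 in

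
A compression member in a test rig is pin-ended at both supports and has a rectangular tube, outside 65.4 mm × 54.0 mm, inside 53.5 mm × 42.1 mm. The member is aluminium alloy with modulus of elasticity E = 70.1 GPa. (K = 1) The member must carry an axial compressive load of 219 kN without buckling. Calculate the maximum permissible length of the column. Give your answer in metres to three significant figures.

Weak-axis I_min = (h_o·b_o³ − h_i·b_i³)/12 with b_o = 54.0, b_i = 42.10 mm (shorter outer/inner sides).
I_min = (65.4×54.0³ − 53.50×42.10³)/12 = 5.255×10^5 mm⁴
I = 5.255×10^-7 m⁴
At the buckling limit P_cr = P = 2.190×10^5 N
From P_cr = π²EI/(K·L)²:  L = (1/K)·√(π²EI/P_cr) = (1/1)·√(π²×7.01×10^10×5.255×10^-7/2.190×10^5)
L = 1.29 m

L_max ≈ 1.29 m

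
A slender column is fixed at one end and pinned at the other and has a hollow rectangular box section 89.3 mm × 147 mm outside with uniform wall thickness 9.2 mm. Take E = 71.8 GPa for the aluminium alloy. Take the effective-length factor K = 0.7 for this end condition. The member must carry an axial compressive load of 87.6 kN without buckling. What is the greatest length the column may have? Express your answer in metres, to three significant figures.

L_max ≈ 9.00 m

Inner dimensions: h_i = 147 − 2×9.2 = 128.6 mm, b_i = 89.3 − 2×9.2 = 70.90 mm
Weak-axis I_min = (h_o·b_o³ − h_i·b_i³)/12 with b_o = 89.3, b_i = 70.90 mm (shorter outer/inner sides).
I_min = (147×89.3³ − 128.6×70.90³)/12 = 4.904×10^6 mm⁴
I = 4.904×10^-6 m⁴
At the buckling limit P_cr = P = 8.760×10^4 N
From P_cr = π²EI/(K·L)²:  L = (1/K)·√(π²EI/P_cr) = (1/0.7)·√(π²×7.18×10^10×4.904×10^-6/8.760×10^4)
L = 9.00 m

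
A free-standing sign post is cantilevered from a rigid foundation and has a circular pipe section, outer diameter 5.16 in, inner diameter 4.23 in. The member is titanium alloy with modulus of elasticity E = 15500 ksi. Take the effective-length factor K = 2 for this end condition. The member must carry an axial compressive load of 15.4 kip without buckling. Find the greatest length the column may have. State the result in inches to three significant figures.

L_max ≈ 218 in

d_o = 5.16 in, d_i = 4.23 in
I = π(d_o⁴ − d_i⁴)/64 = π(5.16⁴ − 4.230⁴)/64 = 19.08 in⁴
At the buckling limit P_cr = P = 1.540×10^4 lb
From P_cr = π²EI/(K·L)²:  L = (1/K)·√(π²EI/P_cr) = (1/2)·√(π²×1.55×10^7×19.08/1.540×10^4)
L = 218 in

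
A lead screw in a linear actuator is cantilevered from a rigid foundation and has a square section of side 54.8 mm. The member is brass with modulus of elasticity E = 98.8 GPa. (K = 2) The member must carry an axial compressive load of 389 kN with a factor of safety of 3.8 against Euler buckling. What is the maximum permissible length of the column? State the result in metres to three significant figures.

I = a⁴/12 = 54.8⁴/12 = 7.515×10^5 mm⁴
I = 7.515×10^-7 m⁴
Required critical load P_cr = n·P = 3.8 × 389 = 1478 kN = 1.478×10^6 N
From P_cr = π²EI/(K·L)²:  L = (1/K)·√(π²EI/P_cr) = (1/2)·√(π²×9.88×10^10×7.515×10^-7/1.478×10^6)
L = 0.352 m

L_max ≈ 0.352 m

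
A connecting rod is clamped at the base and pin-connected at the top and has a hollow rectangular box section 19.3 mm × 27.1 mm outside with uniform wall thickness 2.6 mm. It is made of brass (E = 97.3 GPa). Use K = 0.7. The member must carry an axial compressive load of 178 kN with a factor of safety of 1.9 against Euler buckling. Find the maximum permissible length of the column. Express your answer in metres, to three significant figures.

L_max ≈ 0.254 m

Inner dimensions: h_i = 27.1 − 2×2.6 = 21.90 mm, b_i = 19.3 − 2×2.6 = 14.10 mm
Weak-axis I_min = (h_o·b_o³ − h_i·b_i³)/12 with b_o = 19.3, b_i = 14.10 mm (shorter outer/inner sides).
I_min = (27.1×19.3³ − 21.90×14.10³)/12 = 1.112×10^4 mm⁴
I = 1.112×10^-8 m⁴
Required critical load P_cr = n·P = 1.9 × 178 = 338.2 kN = 3.382×10^5 N
From P_cr = π²EI/(K·L)²:  L = (1/K)·√(π²EI/P_cr) = (1/0.7)·√(π²×9.73×10^10×1.112×10^-8/3.382×10^5)
L = 0.254 m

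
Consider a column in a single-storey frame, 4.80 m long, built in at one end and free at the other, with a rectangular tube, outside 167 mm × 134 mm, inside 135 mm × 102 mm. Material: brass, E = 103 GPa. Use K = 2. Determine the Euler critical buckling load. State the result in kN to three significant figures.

Weak-axis I_min = (h_o·b_o³ − h_i·b_i³)/12 with b_o = 134, b_i = 102.0 mm (shorter outer/inner sides).
I_min = (167×134³ − 135.0×102.0³)/12 = 2.155×10^7 mm⁴
I = 2.155×10^7 mm⁴ = 2.155×10^-5 m⁴
Effective length L_e = K·L = 2 × 4.80 = 9.600 m
P_cr = π²EI / L_e² = π² × 103×10⁹ × 2.155×10^-5 / 9.600² = 2.377×10^5 N

P_cr ≈ 238 kN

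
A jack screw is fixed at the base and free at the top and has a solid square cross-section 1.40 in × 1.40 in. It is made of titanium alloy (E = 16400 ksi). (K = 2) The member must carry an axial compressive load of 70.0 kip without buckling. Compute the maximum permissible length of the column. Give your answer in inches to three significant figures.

L_max ≈ 13.6 in

I = a⁴/12 = 1.40⁴/12 = 0.3201 in⁴
At the buckling limit P_cr = P = 7.000×10^4 lb
From P_cr = π²EI/(K·L)²:  L = (1/K)·√(π²EI/P_cr) = (1/2)·√(π²×1.64×10^7×0.3201/7.000×10^4)
L = 13.6 in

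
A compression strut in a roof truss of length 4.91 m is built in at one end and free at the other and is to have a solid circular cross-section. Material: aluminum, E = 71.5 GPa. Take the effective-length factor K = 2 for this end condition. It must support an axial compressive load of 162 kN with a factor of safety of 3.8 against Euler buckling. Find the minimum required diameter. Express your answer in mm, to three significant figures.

Required P_cr = n·P = 3.8 × 162 = 615.6 kN
L_e = K·L = 2 × 4.91 = 9.820 m
Required I = P_cr·L_e²/(π²E) = 6.156×10^5 × 9.820² / (π² × 7.15×10^10) = 8.412×10^-5 m⁴
I_req = 8.412×10^7 mm⁴
Solid circle: I = πd⁴/64  ⇒  d = (64I/π)^(1/4) = (64×8.412×10^7/π)^(1/4) = 203 mm

d ≈ 203 mm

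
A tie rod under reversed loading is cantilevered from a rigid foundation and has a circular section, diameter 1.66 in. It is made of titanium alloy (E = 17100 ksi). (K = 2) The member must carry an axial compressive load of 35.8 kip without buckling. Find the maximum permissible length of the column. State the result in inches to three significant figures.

I = πd⁴/64 = π×1.66⁴/64 = 0.3727 in⁴
At the buckling limit P_cr = P = 3.580×10^4 lb
From P_cr = π²EI/(K·L)²:  L = (1/K)·√(π²EI/P_cr) = (1/2)·√(π²×1.71×10^7×0.3727/3.580×10^4)
L = 21.0 in

L_max ≈ 21.0 in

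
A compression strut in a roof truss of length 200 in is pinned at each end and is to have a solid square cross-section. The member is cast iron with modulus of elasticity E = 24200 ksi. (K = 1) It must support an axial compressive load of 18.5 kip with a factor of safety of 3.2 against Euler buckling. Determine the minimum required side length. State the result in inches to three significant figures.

a ≈ 3.30 in

Required P_cr = n·P = 3.2 × 18.5 = 59.20 kip
L_e = K·L = 1 × 200 = 200.0 in
Required I = P_cr·L_e²/(π²E) = 5.920×10^4 × 200.0² / (π² × 2.42×10^7) = 9.914 in⁴
Solid square: I = a⁴/12  ⇒  a = (12I)^(1/4) = (12×9.914)^(1/4) = 3.30 in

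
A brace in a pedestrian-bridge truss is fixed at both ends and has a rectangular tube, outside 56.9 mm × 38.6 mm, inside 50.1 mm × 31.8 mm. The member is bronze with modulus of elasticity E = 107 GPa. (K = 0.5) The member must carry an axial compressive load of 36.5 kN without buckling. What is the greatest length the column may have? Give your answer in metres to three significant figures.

L_max ≈ 4.00 m

Weak-axis I_min = (h_o·b_o³ − h_i·b_i³)/12 with b_o = 38.6, b_i = 31.80 mm (shorter outer/inner sides).
I_min = (56.9×38.6³ − 50.10×31.80³)/12 = 1.384×10^5 mm⁴
I = 1.384×10^-7 m⁴
At the buckling limit P_cr = P = 3.650×10^4 N
From P_cr = π²EI/(K·L)²:  L = (1/K)·√(π²EI/P_cr) = (1/0.5)·√(π²×1.07×10^11×1.384×10^-7/3.650×10^4)
L = 4.00 m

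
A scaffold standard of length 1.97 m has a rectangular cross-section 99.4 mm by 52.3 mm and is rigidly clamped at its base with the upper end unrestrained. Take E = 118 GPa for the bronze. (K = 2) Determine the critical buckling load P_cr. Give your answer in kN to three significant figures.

Buckling occurs about the weak axis: I_min = h·b³/12 with b = 52.3 mm (the shorter side).
I_min = 99.4×52.3³/12 = 1.185×10^6 mm⁴
I = 1.185×10^6 mm⁴ = 1.185×10^-6 m⁴
Effective length L_e = K·L = 2 × 1.97 = 3.940 m
P_cr = π²EI / L_e² = π² × 118×10⁹ × 1.185×10^-6 / 3.940² = 8.890×10^4 N

P_cr ≈ 88.9 kN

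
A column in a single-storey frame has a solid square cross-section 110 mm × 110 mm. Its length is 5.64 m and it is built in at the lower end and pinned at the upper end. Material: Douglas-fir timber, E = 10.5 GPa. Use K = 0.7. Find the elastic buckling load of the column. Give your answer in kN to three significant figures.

P_cr ≈ 81.1 kN

I = a⁴/12 = 110⁴/12 = 1.220×10^7 mm⁴
I = 1.220×10^7 mm⁴ = 1.220×10^-5 m⁴
Effective length L_e = K·L = 0.7 × 5.64 = 3.948 m
P_cr = π²EI / L_e² = π² × 10.5×10⁹ × 1.220×10^-5 / 3.948² = 8.112×10^4 N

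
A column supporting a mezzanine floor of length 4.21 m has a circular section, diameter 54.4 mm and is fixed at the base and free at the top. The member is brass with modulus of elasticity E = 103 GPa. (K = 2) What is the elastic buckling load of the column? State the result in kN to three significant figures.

I = πd⁴/64 = π×54.4⁴/64 = 4.299×10^5 mm⁴
I = 4.299×10^5 mm⁴ = 4.299×10^-7 m⁴
Effective length L_e = K·L = 2 × 4.21 = 8.420 m
P_cr = π²EI / L_e² = π² × 103×10⁹ × 4.299×10^-7 / 8.420² = 6.164×10^3 N

P_cr ≈ 6.16 kN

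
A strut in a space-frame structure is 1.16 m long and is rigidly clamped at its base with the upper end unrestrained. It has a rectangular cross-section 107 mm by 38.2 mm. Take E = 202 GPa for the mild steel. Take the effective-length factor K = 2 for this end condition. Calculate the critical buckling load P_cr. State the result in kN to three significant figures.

Buckling occurs about the weak axis: I_min = h·b³/12 with b = 38.2 mm (the shorter side).
I_min = 107×38.2³/12 = 4.970×10^5 mm⁴
I = 4.970×10^5 mm⁴ = 4.970×10^-7 m⁴
Effective length L_e = K·L = 2 × 1.16 = 2.320 m
P_cr = π²EI / L_e² = π² × 202×10⁹ × 4.970×10^-7 / 2.320² = 1.841×10^5 N

P_cr ≈ 184 kN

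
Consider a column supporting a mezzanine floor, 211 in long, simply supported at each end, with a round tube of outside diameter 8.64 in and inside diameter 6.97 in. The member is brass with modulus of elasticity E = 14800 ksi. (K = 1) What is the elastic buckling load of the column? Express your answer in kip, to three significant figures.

d_o = 8.64 in, d_i = 6.97 in
I = π(d_o⁴ − d_i⁴)/64 = π(8.64⁴ − 6.970⁴)/64 = 157.7 in⁴
Effective length L_e = K·L = 1 × 211 = 211.0 in
P_cr = π²EI / L_e² = π² × 14800×10³ × 157.7 / 211.0² = 5.174×10^5 lb

P_cr ≈ 517 kip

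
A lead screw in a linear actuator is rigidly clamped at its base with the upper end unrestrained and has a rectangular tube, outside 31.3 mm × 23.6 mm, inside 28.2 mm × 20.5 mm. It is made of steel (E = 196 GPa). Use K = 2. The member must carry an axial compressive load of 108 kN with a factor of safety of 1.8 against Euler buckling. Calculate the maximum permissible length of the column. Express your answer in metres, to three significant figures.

Weak-axis I_min = (h_o·b_o³ − h_i·b_i³)/12 with b_o = 23.6, b_i = 20.50 mm (shorter outer/inner sides).
I_min = (31.3×23.6³ − 28.20×20.50³)/12 = 1.404×10^4 mm⁴
I = 1.404×10^-8 m⁴
Required critical load P_cr = n·P = 1.8 × 108 = 194.4 kN = 1.944×10^5 N
From P_cr = π²EI/(K·L)²:  L = (1/K)·√(π²EI/P_cr) = (1/2)·√(π²×1.96×10^11×1.404×10^-8/1.944×10^5)
L = 0.187 m

L_max ≈ 0.187 m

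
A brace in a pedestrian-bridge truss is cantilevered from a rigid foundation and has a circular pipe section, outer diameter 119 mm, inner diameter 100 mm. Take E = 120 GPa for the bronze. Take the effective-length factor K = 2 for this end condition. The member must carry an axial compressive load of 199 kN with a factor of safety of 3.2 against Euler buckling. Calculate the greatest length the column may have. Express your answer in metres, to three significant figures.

d_o = 119 mm, d_i = 100 mm
I = π(d_o⁴ − d_i⁴)/64 = π(119⁴ − 100.0⁴)/64 = 4.935×10^6 mm⁴
I = 4.935×10^-6 m⁴
Required critical load P_cr = n·P = 3.2 × 199 = 636.8 kN = 6.368×10^5 N
From P_cr = π²EI/(K·L)²:  L = (1/K)·√(π²EI/P_cr) = (1/2)·√(π²×1.20×10^11×4.935×10^-6/6.368×10^5)
L = 1.51 m

L_max ≈ 1.51 m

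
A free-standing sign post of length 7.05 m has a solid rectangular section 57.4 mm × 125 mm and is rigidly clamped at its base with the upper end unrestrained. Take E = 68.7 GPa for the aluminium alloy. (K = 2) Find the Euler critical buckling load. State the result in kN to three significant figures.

Buckling occurs about the weak axis: I_min = h·b³/12 with b = 57.4 mm (the shorter side).
I_min = 125×57.4³/12 = 1.970×10^6 mm⁴
I = 1.970×10^6 mm⁴ = 1.970×10^-6 m⁴
Effective length L_e = K·L = 2 × 7.05 = 14.10 m
P_cr = π²EI / L_e² = π² × 68.7×10⁹ × 1.970×10^-6 / 14.10² = 6.719×10^3 N

P_cr ≈ 6.72 kN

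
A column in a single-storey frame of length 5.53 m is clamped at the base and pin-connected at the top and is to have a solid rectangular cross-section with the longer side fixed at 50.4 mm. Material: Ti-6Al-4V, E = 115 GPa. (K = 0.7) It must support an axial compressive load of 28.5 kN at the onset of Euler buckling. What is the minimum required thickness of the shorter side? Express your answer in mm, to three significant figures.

L_e = K·L = 0.7 × 5.53 = 3.871 m
Required I = P_cr·L_e²/(π²E) = 2.850×10^4 × 3.871² / (π² × 1.15×10^11) = 3.763×10^-7 m⁴
I_req = 3.763×10^5 mm⁴
Rectangle, weak axis: I_min = h·b³/12 with h = 50.4 mm fixed  ⇒  b = (12I/h)^(1/3) = 44.7 mm

b ≈ 44.7 mm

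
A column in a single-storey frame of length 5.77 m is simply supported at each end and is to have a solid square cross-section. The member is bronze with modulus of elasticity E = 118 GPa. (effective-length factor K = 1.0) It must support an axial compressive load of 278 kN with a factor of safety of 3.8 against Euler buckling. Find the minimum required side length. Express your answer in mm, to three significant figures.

a ≈ 138 mm

Required P_cr = n·P = 3.8 × 278 = 1056 kN
L_e = K·L = 1 × 5.77 = 5.770 m
Required I = P_cr·L_e²/(π²E) = 1.056×10^6 × 5.770² / (π² × 1.18×10^11) = 3.020×10^-5 m⁴
I_req = 3.020×10^7 mm⁴
Solid square: I = a⁴/12  ⇒  a = (12I)^(1/4) = (12×3.020×10^7)^(1/4) = 138 mm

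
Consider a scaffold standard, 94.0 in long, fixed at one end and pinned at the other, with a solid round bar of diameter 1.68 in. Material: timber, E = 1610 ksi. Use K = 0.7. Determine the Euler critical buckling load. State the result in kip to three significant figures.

I = πd⁴/64 = π×1.68⁴/64 = 0.3910 in⁴
Effective length L_e = K·L = 0.7 × 94.0 = 65.80 in
P_cr = π²EI / L_e² = π² × 1610×10³ × 0.3910 / 65.80² = 1.435×10^3 lb

P_cr ≈ 1.44 kip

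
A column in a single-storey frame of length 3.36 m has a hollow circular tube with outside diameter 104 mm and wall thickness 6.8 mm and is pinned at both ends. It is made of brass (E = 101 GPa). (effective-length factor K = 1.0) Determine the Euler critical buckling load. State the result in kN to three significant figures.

P_cr ≈ 218 kN

Inner diameter d_i = 104 − 2×6.8 = 90.40 mm
I = π(d_o⁴ − d_i⁴)/64 = π(104⁴ − 90.40⁴)/64 = 2.464×10^6 mm⁴
I = 2.464×10^6 mm⁴ = 2.464×10^-6 m⁴
Effective length L_e = K·L = 1 × 3.36 = 3.360 m
P_cr = π²EI / L_e² = π² × 101×10⁹ × 2.464×10^-6 / 3.360² = 2.176×10^5 N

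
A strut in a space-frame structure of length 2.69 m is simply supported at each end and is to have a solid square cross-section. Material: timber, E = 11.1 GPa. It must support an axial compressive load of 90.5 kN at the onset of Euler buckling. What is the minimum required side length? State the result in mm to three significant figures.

L_e = K·L = 1 × 2.69 = 2.690 m
Required I = P_cr·L_e²/(π²E) = 9.050×10^4 × 2.690² / (π² × 1.11×10^10) = 5.978×10^-6 m⁴
I_req = 5.978×10^6 mm⁴
Solid square: I = a⁴/12  ⇒  a = (12I)^(1/4) = (12×5.978×10^6)^(1/4) = 92.0 mm

a ≈ 92.0 mm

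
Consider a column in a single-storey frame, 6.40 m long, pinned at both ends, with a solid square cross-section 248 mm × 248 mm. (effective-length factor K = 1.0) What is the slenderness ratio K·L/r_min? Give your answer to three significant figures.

λ ≈ 89.4

For a square r = a/√12 = 248/√12 = 71.59 mm
L_e = K·L = 1 × 6.40 m = 6.400 m = 6400.0 mm
λ = L_e / r_min = 6400.0 / 71.59 = 89.4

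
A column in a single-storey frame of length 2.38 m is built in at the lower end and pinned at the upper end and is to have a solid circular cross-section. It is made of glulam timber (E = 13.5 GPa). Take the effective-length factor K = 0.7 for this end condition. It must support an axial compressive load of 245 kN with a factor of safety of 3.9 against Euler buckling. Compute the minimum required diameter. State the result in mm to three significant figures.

d ≈ 142 mm

Required P_cr = n·P = 3.9 × 245 = 955.5 kN
L_e = K·L = 0.7 × 2.38 = 1.666 m
Required I = P_cr·L_e²/(π²E) = 9.555×10^5 × 1.666² / (π² × 1.35×10^10) = 1.990×10^-5 m⁴
I_req = 1.990×10^7 mm⁴
Solid circle: I = πd⁴/64  ⇒  d = (64I/π)^(1/4) = (64×1.990×10^7/π)^(1/4) = 142 mm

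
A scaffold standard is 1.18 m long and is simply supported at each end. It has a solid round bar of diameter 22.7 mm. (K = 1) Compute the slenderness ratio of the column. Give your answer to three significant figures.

λ ≈ 208

For a solid circle r = d/4 = 22.7/4 = 5.675 mm
L_e = K·L = 1 × 1.18 m = 1.180 m = 1180.0 mm
λ = L_e / r_min = 1180.0 / 5.675 = 208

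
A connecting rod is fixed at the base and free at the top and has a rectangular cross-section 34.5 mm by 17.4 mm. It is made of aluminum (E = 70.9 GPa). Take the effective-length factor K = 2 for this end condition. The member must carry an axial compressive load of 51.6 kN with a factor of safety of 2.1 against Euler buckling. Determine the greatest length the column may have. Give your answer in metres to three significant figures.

L_max ≈ 0.156 m

Buckling occurs about the weak axis: I_min = h·b³/12 with b = 17.4 mm (the shorter side).
I_min = 34.5×17.4³/12 = 1.515×10^4 mm⁴
I = 1.515×10^-8 m⁴
Required critical load P_cr = n·P = 2.1 × 51.6 = 108.4 kN = 1.084×10^5 N
From P_cr = π²EI/(K·L)²:  L = (1/K)·√(π²EI/P_cr) = (1/2)·√(π²×7.09×10^10×1.515×10^-8/1.084×10^5)
L = 0.156 m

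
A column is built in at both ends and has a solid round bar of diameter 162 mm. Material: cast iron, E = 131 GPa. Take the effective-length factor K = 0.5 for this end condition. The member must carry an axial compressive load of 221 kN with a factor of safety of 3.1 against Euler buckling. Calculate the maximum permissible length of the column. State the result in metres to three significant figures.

I = πd⁴/64 = π×162⁴/64 = 3.381×10^7 mm⁴
I = 3.381×10^-5 m⁴
Required critical load P_cr = n·P = 3.1 × 221 = 685.1 kN = 6.851×10^5 N
From P_cr = π²EI/(K·L)²:  L = (1/K)·√(π²EI/P_cr) = (1/0.5)·√(π²×1.31×10^11×3.381×10^-5/6.851×10^5)
L = 16.0 m

L_max ≈ 16.0 m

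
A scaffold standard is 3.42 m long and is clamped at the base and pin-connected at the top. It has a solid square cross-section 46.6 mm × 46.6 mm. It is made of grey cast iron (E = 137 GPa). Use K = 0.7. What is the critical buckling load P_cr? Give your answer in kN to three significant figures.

I = a⁴/12 = 46.6⁴/12 = 3.930×10^5 mm⁴
I = 3.930×10^5 mm⁴ = 3.930×10^-7 m⁴
Effective length L_e = K·L = 0.7 × 3.42 = 2.394 m
P_cr = π²EI / L_e² = π² × 137×10⁹ × 3.930×10^-7 / 2.394² = 9.271×10^4 N

P_cr ≈ 92.7 kN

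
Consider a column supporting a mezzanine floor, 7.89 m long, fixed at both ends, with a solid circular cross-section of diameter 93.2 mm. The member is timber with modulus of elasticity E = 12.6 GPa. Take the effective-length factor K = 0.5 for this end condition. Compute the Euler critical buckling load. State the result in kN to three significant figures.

P_cr ≈ 29.6 kN

I = πd⁴/64 = π×93.2⁴/64 = 3.704×10^6 mm⁴
I = 3.704×10^6 mm⁴ = 3.704×10^-6 m⁴
Effective length L_e = K·L = 0.5 × 7.89 = 3.945 m
P_cr = π²EI / L_e² = π² × 12.6×10⁹ × 3.704×10^-6 / 3.945² = 2.959×10^4 N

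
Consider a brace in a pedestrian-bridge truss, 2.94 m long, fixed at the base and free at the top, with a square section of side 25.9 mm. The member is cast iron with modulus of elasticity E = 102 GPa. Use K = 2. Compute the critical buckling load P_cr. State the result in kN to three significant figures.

P_cr ≈ 1.09 kN

I = a⁴/12 = 25.9⁴/12 = 3.750×10^4 mm⁴
I = 3.750×10^4 mm⁴ = 3.750×10^-8 m⁴
Effective length L_e = K·L = 2 × 2.94 = 5.880 m
P_cr = π²EI / L_e² = π² × 102×10⁹ × 3.750×10^-8 / 5.880² = 1.092×10^3 N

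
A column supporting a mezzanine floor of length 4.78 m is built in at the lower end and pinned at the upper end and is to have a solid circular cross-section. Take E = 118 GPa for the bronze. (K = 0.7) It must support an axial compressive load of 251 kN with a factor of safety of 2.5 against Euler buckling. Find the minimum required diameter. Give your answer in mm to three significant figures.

Required P_cr = n·P = 2.5 × 251 = 627.5 kN
L_e = K·L = 0.7 × 4.78 = 3.346 m
Required I = P_cr·L_e²/(π²E) = 6.275×10^5 × 3.346² / (π² × 1.18×10^11) = 6.032×10^-6 m⁴
I_req = 6.032×10^6 mm⁴
Solid circle: I = πd⁴/64  ⇒  d = (64I/π)^(1/4) = (64×6.032×10^6/π)^(1/4) = 105 mm

d ≈ 105 mm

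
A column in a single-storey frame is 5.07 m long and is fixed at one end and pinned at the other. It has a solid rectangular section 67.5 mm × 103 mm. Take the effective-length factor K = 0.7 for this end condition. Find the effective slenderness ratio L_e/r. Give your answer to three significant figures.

λ ≈ 182

Buckling occurs about the weak axis: I_min = h·b³/12 with b = 67.5 mm (the shorter side).
I_min = 103×67.5³/12 = 2.640×10^6 mm⁴
A = 6.952×10^3 mm²;  r_min = √(I/A) = √(2.640×10^6/6.952×10^3) = 19.49 mm
L_e = K·L = 0.7 × 5.07 m = 3.549 m = 3549.0 mm
λ = L_e / r_min = 3549.0 / 19.49 = 182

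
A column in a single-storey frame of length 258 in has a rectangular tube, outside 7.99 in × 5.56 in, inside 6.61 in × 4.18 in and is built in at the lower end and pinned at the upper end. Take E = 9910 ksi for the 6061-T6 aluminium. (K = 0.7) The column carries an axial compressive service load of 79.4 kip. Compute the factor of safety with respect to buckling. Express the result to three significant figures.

Weak-axis I_min = (h_o·b_o³ − h_i·b_i³)/12 with b_o = 5.56, b_i = 4.180 in (shorter outer/inner sides).
I_min = (7.99×5.56³ − 6.610×4.180³)/12 = 74.21 in⁴
Effective length L_e = K·L = 0.7 × 258 = 180.6 in
P_cr = π²EI / L_e² = π² × 9910×10³ × 74.21 / 180.6² = 2.225×10^5 lb
Factor of safety n = P_cr / P = 222.55 / 79.4 = 2.80

n ≈ 2.80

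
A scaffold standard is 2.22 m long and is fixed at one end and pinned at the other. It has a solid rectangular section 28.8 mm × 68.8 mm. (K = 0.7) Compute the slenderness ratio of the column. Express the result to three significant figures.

λ ≈ 187

For a rectangle r_min = b/√12 = 28.8/√12 = 8.314 mm
L_e = K·L = 0.7 × 2.22 m = 1.554 m = 1554.0 mm
λ = L_e / r_min = 1554.0 / 8.314 = 187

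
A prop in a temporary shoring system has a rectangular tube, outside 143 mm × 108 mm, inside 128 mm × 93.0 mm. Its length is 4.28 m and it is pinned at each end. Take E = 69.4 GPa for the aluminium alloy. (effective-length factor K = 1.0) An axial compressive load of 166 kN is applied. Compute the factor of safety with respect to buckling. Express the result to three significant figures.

Weak-axis I_min = (h_o·b_o³ − h_i·b_i³)/12 with b_o = 108, b_i = 93.00 mm (shorter outer/inner sides).
I_min = (143×108³ − 128.0×93.00³)/12 = 6.432×10^6 mm⁴
I = 6.432×10^6 mm⁴ = 6.432×10^-6 m⁴
Effective length L_e = K·L = 1 × 4.28 = 4.280 m
P_cr = π²EI / L_e² = π² × 69.4×10⁹ × 6.432×10^-6 / 4.280² = 2.405×10^5 N
Factor of safety n = P_cr / P = 240.49 / 166 = 1.45

n ≈ 1.45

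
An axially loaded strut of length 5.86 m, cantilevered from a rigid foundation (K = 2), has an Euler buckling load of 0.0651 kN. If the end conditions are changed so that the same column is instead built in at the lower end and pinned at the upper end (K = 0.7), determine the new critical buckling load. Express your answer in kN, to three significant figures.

P_cr ≈ 0.531 kN

P_cr ∝ 1/K², so P_cr,new = P_cr,old × (K_old/K_new)² = 0.0651 × (2/0.7)²
= 0.0651 × 8.163 = 0.531 kN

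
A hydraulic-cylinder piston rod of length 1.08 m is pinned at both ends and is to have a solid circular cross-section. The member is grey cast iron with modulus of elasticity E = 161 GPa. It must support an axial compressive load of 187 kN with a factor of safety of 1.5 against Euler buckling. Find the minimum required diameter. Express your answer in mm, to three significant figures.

Required P_cr = n·P = 1.5 × 187 = 280.5 kN
L_e = K·L = 1 × 1.08 = 1.080 m
Required I = P_cr·L_e²/(π²E) = 2.805×10^5 × 1.080² / (π² × 1.61×10^11) = 2.059×10^-7 m⁴
I_req = 2.059×10^5 mm⁴
Solid circle: I = πd⁴/64  ⇒  d = (64I/π)^(1/4) = (64×2.059×10^5/π)^(1/4) = 45.3 mm

d ≈ 45.3 mm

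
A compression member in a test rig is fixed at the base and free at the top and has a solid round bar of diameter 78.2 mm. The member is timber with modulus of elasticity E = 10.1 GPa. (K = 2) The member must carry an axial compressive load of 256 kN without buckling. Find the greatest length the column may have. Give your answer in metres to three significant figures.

L_max ≈ 0.423 m

I = πd⁴/64 = π×78.2⁴/64 = 1.836×10^6 mm⁴
I = 1.836×10^-6 m⁴
At the buckling limit P_cr = P = 2.560×10^5 N
From P_cr = π²EI/(K·L)²:  L = (1/K)·√(π²EI/P_cr) = (1/2)·√(π²×1.01×10^10×1.836×10^-6/2.560×10^5)
L = 0.423 m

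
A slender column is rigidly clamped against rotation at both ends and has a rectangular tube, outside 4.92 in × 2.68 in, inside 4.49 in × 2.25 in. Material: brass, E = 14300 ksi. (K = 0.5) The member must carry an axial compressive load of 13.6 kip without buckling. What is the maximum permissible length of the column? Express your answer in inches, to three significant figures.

Weak-axis I_min = (h_o·b_o³ − h_i·b_i³)/12 with b_o = 2.68, b_i = 2.250 in (shorter outer/inner sides).
I_min = (4.92×2.68³ − 4.490×2.250³)/12 = 3.630 in⁴
At the buckling limit P_cr = P = 1.360×10^4 lb
From P_cr = π²EI/(K·L)²:  L = (1/K)·√(π²EI/P_cr) = (1/0.5)·√(π²×1.43×10^7×3.630/1.360×10^4)
L = 388 in

L_max ≈ 388 in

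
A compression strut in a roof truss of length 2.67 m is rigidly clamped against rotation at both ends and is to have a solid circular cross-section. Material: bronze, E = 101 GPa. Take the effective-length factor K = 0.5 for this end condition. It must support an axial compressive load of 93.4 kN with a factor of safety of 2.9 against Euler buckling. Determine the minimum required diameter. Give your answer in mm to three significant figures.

Required P_cr = n·P = 2.9 × 93.4 = 270.9 kN
L_e = K·L = 0.5 × 2.67 = 1.335 m
Required I = P_cr·L_e²/(π²E) = 2.709×10^5 × 1.335² / (π² × 1.01×10^11) = 4.843×10^-7 m⁴
I_req = 4.843×10^5 mm⁴
Solid circle: I = πd⁴/64  ⇒  d = (64I/π)^(1/4) = (64×4.843×10^5/π)^(1/4) = 56.0 mm

d ≈ 56.0 mm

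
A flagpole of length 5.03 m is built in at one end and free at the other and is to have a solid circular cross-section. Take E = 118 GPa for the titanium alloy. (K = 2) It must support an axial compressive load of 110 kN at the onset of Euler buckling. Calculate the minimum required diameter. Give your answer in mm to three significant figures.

d ≈ 118 mm

L_e = K·L = 2 × 5.03 = 10.06 m
Required I = P_cr·L_e²/(π²E) = 1.100×10^5 × 10.06² / (π² × 1.18×10^11) = 9.559×10^-6 m⁴
I_req = 9.559×10^6 mm⁴
Solid circle: I = πd⁴/64  ⇒  d = (64I/π)^(1/4) = (64×9.559×10^6/π)^(1/4) = 118 mm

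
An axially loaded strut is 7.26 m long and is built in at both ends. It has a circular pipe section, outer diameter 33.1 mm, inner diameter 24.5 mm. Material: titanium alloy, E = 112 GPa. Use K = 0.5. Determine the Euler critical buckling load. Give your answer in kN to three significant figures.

d_o = 33.1 mm, d_i = 24.5 mm
I = π(d_o⁴ − d_i⁴)/64 = π(33.1⁴ − 24.50⁴)/64 = 4.124×10^4 mm⁴
I = 4.124×10^4 mm⁴ = 4.124×10^-8 m⁴
Effective length L_e = K·L = 0.5 × 7.26 = 3.630 m
P_cr = π²EI / L_e² = π² × 112×10⁹ × 4.124×10^-8 / 3.630² = 3.459×10^3 N

P_cr ≈ 3.46 kN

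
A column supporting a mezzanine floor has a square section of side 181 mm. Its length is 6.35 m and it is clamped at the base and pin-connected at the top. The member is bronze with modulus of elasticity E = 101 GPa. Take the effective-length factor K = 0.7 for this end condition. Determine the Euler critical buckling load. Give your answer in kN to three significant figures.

P_cr ≈ 4510 kN

I = a⁴/12 = 181⁴/12 = 8.944×10^7 mm⁴
I = 8.944×10^7 mm⁴ = 8.944×10^-5 m⁴
Effective length L_e = K·L = 0.7 × 6.35 = 4.445 m
P_cr = π²EI / L_e² = π² × 101×10⁹ × 8.944×10^-5 / 4.445² = 4.512×10^6 N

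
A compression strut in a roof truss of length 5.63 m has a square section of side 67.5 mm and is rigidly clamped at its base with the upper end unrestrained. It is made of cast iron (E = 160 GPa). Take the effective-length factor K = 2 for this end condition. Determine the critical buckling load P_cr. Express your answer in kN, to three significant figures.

P_cr ≈ 21.5 kN

I = a⁴/12 = 67.5⁴/12 = 1.730×10^6 mm⁴
I = 1.730×10^6 mm⁴ = 1.730×10^-6 m⁴
Effective length L_e = K·L = 2 × 5.63 = 11.26 m
P_cr = π²EI / L_e² = π² × 160×10⁹ × 1.730×10^-6 / 11.26² = 2.155×10^4 N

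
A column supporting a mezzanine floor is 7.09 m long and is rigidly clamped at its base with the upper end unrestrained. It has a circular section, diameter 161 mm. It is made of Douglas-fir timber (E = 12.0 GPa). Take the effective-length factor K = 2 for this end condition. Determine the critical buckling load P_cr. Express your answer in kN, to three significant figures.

P_cr ≈ 19.4 kN

I = πd⁴/64 = π×161⁴/64 = 3.298×10^7 mm⁴
I = 3.298×10^7 mm⁴ = 3.298×10^-5 m⁴
Effective length L_e = K·L = 2 × 7.09 = 14.18 m
P_cr = π²EI / L_e² = π² × 12.0×10⁹ × 3.298×10^-5 / 14.18² = 1.943×10^4 N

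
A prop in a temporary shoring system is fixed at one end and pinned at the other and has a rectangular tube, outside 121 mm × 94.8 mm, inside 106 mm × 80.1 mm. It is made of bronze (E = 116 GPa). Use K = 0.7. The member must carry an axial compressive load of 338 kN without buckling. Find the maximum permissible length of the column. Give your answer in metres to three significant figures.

L_max ≈ 5.29 m

Weak-axis I_min = (h_o·b_o³ − h_i·b_i³)/12 with b_o = 94.8, b_i = 80.10 mm (shorter outer/inner sides).
I_min = (121×94.8³ − 106.0×80.10³)/12 = 4.051×10^6 mm⁴
I = 4.051×10^-6 m⁴
At the buckling limit P_cr = P = 3.380×10^5 N
From P_cr = π²EI/(K·L)²:  L = (1/K)·√(π²EI/P_cr) = (1/0.7)·√(π²×1.16×10^11×4.051×10^-6/3.380×10^5)
L = 5.29 m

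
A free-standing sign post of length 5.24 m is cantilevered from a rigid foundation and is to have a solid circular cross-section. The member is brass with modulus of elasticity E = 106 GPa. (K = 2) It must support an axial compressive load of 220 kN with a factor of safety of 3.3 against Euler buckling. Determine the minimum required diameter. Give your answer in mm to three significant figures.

d ≈ 199 mm

Required P_cr = n·P = 3.3 × 220 = 726.0 kN
L_e = K·L = 2 × 5.24 = 10.48 m
Required I = P_cr·L_e²/(π²E) = 7.260×10^5 × 10.48² / (π² × 1.06×10^11) = 7.622×10^-5 m⁴
I_req = 7.622×10^7 mm⁴
Solid circle: I = πd⁴/64  ⇒  d = (64I/π)^(1/4) = (64×7.622×10^7/π)^(1/4) = 199 mm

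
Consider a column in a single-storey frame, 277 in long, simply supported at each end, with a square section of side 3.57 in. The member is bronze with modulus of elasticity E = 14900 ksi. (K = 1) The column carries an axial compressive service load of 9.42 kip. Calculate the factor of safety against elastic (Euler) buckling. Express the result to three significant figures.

n ≈ 2.75

I = a⁴/12 = 3.57⁴/12 = 13.54 in⁴
Effective length L_e = K·L = 1 × 277 = 277.0 in
P_cr = π²EI / L_e² = π² × 14900×10³ × 13.54 / 277.0² = 2.594×10^4 lb
Factor of safety n = P_cr / P = 25.943 / 9.42 = 2.75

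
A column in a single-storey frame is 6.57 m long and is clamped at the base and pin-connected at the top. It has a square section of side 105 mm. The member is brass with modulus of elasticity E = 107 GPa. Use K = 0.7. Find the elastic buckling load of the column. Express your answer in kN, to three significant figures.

P_cr ≈ 506 kN

I = a⁴/12 = 105⁴/12 = 1.013×10^7 mm⁴
I = 1.013×10^7 mm⁴ = 1.013×10^-5 m⁴
Effective length L_e = K·L = 0.7 × 6.57 = 4.599 m
P_cr = π²EI / L_e² = π² × 107×10⁹ × 1.013×10^-5 / 4.599² = 5.057×10^5 N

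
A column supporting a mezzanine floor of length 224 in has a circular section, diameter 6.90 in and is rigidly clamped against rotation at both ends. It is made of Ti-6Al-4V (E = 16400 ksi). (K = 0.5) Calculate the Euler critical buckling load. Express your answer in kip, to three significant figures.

P_cr ≈ 1440 kip

I = πd⁴/64 = π×6.90⁴/64 = 111.3 in⁴
Effective length L_e = K·L = 0.5 × 224 = 112.0 in
P_cr = π²EI / L_e² = π² × 16400×10³ × 111.3 / 112.0² = 1.436×10^6 lb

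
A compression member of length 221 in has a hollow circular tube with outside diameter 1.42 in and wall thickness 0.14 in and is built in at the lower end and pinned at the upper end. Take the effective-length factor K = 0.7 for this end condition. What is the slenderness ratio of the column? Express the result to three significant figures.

λ ≈ 340

Inner diameter d_i = 1.42 − 2×0.14 = 1.140 in
I = π(d_o⁴ − d_i⁴)/64 = π(1.42⁴ − 1.140⁴)/64 = 0.1167 in⁴
A = 0.5630 in²;  r_min = √(I/A) = √(0.1167/0.5630) = 0.4552 in
L_e = K·L = 0.7 × 221 = 154.7 in
λ = L_e / r_min = 154.70 / 0.4552 = 340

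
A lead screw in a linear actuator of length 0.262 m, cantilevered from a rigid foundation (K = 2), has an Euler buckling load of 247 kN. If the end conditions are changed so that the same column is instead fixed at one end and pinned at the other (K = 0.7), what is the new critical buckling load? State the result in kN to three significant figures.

P_cr ≈ 2020 kN

P_cr ∝ 1/K², so P_cr,new = P_cr,old × (K_old/K_new)² = 247 × (2/0.7)²
= 247 × 8.163 = 2020 kN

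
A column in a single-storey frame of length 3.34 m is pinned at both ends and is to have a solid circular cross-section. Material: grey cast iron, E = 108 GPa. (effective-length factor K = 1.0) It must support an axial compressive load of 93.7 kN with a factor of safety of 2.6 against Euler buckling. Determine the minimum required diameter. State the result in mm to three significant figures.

d ≈ 84.9 mm

Required P_cr = n·P = 2.6 × 93.7 = 243.6 kN
L_e = K·L = 1 × 3.34 = 3.340 m
Required I = P_cr·L_e²/(π²E) = 2.436×10^5 × 3.340² / (π² × 1.08×10^11) = 2.550×10^-6 m⁴
I_req = 2.550×10^6 mm⁴
Solid circle: I = πd⁴/64  ⇒  d = (64I/π)^(1/4) = (64×2.550×10^6/π)^(1/4) = 84.9 mm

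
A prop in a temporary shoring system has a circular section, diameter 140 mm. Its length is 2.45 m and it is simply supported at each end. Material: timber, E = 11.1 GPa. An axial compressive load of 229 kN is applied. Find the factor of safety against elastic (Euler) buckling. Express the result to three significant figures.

I = πd⁴/64 = π×140⁴/64 = 1.886×10^7 mm⁴
I = 1.886×10^7 mm⁴ = 1.886×10^-5 m⁴
Effective length L_e = K·L = 1 × 2.45 = 2.450 m
P_cr = π²EI / L_e² = π² × 11.1×10⁹ × 1.886×10^-5 / 2.450² = 3.442×10^5 N
Factor of safety n = P_cr / P = 344.17 / 229 = 1.50

n ≈ 1.50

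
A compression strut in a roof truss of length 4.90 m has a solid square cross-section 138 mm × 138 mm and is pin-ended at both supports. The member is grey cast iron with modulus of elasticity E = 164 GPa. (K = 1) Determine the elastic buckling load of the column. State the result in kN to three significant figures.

I = a⁴/12 = 138⁴/12 = 3.022×10^7 mm⁴
I = 3.022×10^7 mm⁴ = 3.022×10^-5 m⁴
Effective length L_e = K·L = 1 × 4.90 = 4.900 m
P_cr = π²EI / L_e² = π² × 164×10⁹ × 3.022×10^-5 / 4.900² = 2.037×10^6 N

P_cr ≈ 2040 kN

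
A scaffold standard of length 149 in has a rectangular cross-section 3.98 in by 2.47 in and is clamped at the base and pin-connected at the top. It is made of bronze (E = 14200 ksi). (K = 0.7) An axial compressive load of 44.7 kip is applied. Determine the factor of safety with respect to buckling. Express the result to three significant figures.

n ≈ 1.44

Buckling occurs about the weak axis: I_min = h·b³/12 with b = 2.47 in (the shorter side).
I_min = 3.98×2.47³/12 = 4.998 in⁴
Effective length L_e = K·L = 0.7 × 149 = 104.3 in
P_cr = π²EI / L_e² = π² × 14200×10³ × 4.998 / 104.3² = 6.439×10^4 lb
Factor of safety n = P_cr / P = 64.389 / 44.7 = 1.44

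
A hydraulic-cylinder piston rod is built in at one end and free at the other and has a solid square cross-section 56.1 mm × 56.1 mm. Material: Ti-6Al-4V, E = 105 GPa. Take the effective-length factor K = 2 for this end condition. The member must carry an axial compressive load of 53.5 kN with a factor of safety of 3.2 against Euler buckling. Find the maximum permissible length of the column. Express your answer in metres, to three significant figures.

L_max ≈ 1.12 m

I = a⁴/12 = 56.1⁴/12 = 8.254×10^5 mm⁴
I = 8.254×10^-7 m⁴
Required critical load P_cr = n·P = 3.2 × 53.5 = 171.2 kN = 1.712×10^5 N
From P_cr = π²EI/(K·L)²:  L = (1/K)·√(π²EI/P_cr) = (1/2)·√(π²×1.05×10^11×8.254×10^-7/1.712×10^5)
L = 1.12 m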